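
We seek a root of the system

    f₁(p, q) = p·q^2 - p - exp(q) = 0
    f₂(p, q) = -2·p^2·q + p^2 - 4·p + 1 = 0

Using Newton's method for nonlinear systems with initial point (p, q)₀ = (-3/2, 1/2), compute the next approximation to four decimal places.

(1.1462, -0.2966)

At (-3/2, 1/2): F = (-0.523721, 7.0000).
Jacobian J = [[q^2 - 1, 2·p·q - exp(q)], [-4·p·q + 2·p - 4, -2·p^2]].
At the point, J = [[-0.7500, -3.148721], [-4.0000, -4.5000]] (det J = -9.219885).
Solving J·Δ = −F gives Δ = (2.6462, -0.7966).
Then the next iterate is (p, q)₁ = (1.1462, -0.2966).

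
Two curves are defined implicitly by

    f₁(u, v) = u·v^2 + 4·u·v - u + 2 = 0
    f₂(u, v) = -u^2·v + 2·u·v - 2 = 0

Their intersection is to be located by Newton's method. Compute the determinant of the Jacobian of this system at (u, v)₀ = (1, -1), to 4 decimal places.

-4.0000

J = [[v^2 + 4·v - 1, 2·u·v + 4·u], [-2·u·v + 2·v, -u^2 + 2·u]].
At the point, J = [[-4.0000, 2.0000], [0.0000, 1.0000]].
det J = -4.0000.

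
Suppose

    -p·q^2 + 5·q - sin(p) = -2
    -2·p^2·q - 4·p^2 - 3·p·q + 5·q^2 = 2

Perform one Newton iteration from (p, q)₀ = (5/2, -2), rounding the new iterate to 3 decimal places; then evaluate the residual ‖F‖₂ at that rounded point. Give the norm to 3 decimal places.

9.335

At (5/2, -2): F = (-18.59847, 33.000).
Jacobian J = [[-q^2 - cos(p), -2·p·q + 5], [-4·p·q - 8·p - 3·q, -2·p^2 - 3·p + 10·q]].
At the point, J = [[-3.19886, 15.000], [6.000, -40.000]] (det J = 37.95426).
Solving J·Δ = −F gives Δ = (-6.559, -0.159).
Then the next iterate is (p, q)₁ = (-4.059, -2.159).
Re-evaluating at (-4.059, -2.159): F = (9.33111, 0.25546), so ‖F‖₂ = 9.335.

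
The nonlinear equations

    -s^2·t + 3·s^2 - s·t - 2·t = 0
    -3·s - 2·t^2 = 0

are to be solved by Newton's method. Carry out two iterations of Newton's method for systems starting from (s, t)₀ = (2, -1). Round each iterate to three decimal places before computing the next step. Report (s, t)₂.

(0.397, -0.046)

At (2, -1): F = (20.000, -8.000).
Jacobian J = [[-2·s·t + 6·s - t, -s^2 - s - 2], [-3, -4·t]].
At the point, J = [[17.000, -8.000], [-3.000, 4.000]] (det J = 44.000).
Solving J·Δ = −F gives Δ = (-0.364, 1.727).
Then the next iterate is (s, t)₁ = (1.636, 0.727).
Round to (1.636, 0.727) and repeat: F = (3.44030, -5.96506), J = [[6.71026, -6.31250], [-3.000, -2.908]].
Δ = (-1.239, -0.773), so (s, t)₂ = (0.397, -0.046).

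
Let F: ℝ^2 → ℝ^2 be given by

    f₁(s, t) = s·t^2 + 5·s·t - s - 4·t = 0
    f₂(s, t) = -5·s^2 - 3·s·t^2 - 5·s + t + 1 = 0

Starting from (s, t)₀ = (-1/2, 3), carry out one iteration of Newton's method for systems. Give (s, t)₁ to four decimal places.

(-2.6462, -4.6698)

At (-1/2, 3): F = (-23.5000, 18.7500).
Jacobian J = [[t^2 + 5·t - 1, 2·s·t + 5·s - 4], [-10·s - 3·t^2 - 5, -6·s·t + 1]].
At the point, J = [[23.0000, -9.5000], [-27.0000, 10.0000]] (det J = -26.5000).
Solving J·Δ = −F gives Δ = (-2.1462, -7.6698).
Then the next iterate is (s, t)₁ = (-2.6462, -4.6698).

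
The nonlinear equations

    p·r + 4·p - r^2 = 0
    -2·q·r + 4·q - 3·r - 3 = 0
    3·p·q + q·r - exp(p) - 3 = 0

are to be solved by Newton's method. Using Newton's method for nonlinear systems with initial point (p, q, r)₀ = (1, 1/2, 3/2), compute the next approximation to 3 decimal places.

At (1, 1/2, 3/2): F = (3.250, -7.000, -3.46828).
Jacobian J = [[r + 4, 0, p - 2·r], [0, -2·r + 4, -2·q - 3], [3·q - exp(p), 3·p + r, q]].
At the point, J = [[5.500, 0.000, -2.000], [0.000, 1.000, -4.000], [-1.21828, 4.500, 0.500]] (det J = 99.31344).
Solving J·Δ = −F gives Δ = (-1.170, 0.631, -1.592).
Then the next iterate is (p, q, r)₁ = (-0.170, 1.131, -0.092).

(-0.170, 1.131, -0.092)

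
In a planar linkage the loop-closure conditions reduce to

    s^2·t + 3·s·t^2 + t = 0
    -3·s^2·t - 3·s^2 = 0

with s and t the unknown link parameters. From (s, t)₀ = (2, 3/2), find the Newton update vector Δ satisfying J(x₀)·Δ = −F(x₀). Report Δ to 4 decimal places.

(-0.8156, -0.4609)

At (2, 3/2): F = (21.0000, -30.0000).
Jacobian J = [[2·s·t + 3·t^2, s^2 + 6·s·t + 1], [-6·s·t - 6·s, -3·s^2]].
At the point, J = [[12.7500, 23.0000], [-30.0000, -12.0000]] (det J = 537.0000).
Solving J·Δ = −F gives Δ = (-0.8156, -0.4609).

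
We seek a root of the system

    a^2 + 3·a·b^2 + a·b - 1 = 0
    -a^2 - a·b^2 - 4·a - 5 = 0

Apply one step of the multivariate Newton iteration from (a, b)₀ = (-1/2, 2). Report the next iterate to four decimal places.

At (-1/2, 2): F = (-7.7500, -1.2500).
Jacobian J = [[2·a + 3·b^2 + b, 6·a·b + a], [-2·a - b^2 - 4, -2·a·b]].
At the point, J = [[13.0000, -6.5000], [-7.0000, 2.0000]] (det J = -19.5000).
Solving J·Δ = −F gives Δ = (-1.2115, -3.6154).
Then the next iterate is (a, b)₁ = (-1.7115, -1.6154).

(-1.7115, -1.6154)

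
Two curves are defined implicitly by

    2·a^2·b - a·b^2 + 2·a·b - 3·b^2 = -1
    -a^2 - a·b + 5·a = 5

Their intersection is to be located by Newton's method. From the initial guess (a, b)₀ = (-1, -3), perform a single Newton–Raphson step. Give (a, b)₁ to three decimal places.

At (-1, -3): F = (-17.000, -14.000).
Jacobian J = [[4·a·b - b^2 + 2·b, 2·a^2 - 2·a·b + 2·a - 6·b], [-2·a - b + 5, -a]].
At the point, J = [[-3.000, 12.000], [10.000, 1.000]] (det J = -123.000).
Solving J·Δ = −F gives Δ = (1.228, 1.724).
Then the next iterate is (a, b)₁ = (0.228, -1.276).

(0.228, -1.276)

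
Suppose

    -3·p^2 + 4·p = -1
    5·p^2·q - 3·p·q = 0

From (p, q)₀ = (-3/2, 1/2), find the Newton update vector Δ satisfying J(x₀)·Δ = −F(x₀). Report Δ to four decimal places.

At (-3/2, 1/2): F = (-11.7500, 7.8750).
Jacobian J = [[-6·p + 4, 0], [10·p·q - 3·q, 5·p^2 - 3·p]].
At the point, J = [[13.0000, 0.0000], [-9.0000, 15.7500]] (det J = 204.7500).
Solving J·Δ = −F gives Δ = (0.9038, 0.0165).

(0.9038, 0.0165)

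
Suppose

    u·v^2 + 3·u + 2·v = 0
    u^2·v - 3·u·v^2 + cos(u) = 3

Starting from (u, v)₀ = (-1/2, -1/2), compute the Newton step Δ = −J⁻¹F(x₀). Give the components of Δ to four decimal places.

(1.7175, -1.1827)

At (-1/2, -1/2): F = (-2.6250, -1.872417).
Jacobian J = [[v^2 + 3, 2·u·v + 2], [2·u·v - 3·v^2 - sin(u), u^2 - 6·u·v]].
At the point, J = [[3.2500, 2.5000], [0.229426, -1.2500]] (det J = -4.636064).
Solving J·Δ = −F gives Δ = (1.7175, -1.1827).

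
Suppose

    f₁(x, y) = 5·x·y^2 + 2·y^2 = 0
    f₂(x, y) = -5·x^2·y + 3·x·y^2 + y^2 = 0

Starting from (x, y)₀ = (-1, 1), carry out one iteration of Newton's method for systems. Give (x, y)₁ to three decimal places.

At (-1, 1): F = (-3.000, -7.000).
Jacobian J = [[5·y^2, 10·x·y + 4·y], [-10·x·y + 3·y^2, -5·x^2 + 6·x·y + 2·y]].
At the point, J = [[5.000, -6.000], [13.000, -9.000]] (det J = 33.000).
Solving J·Δ = −F gives Δ = (0.455, -0.121).
Then the next iterate is (x, y)₁ = (-0.545, 0.879).

(-0.545, 0.879)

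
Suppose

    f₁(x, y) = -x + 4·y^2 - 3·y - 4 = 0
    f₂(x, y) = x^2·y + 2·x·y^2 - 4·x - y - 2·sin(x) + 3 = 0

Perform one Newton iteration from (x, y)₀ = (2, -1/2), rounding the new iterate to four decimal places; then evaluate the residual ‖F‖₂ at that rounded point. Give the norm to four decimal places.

1.3224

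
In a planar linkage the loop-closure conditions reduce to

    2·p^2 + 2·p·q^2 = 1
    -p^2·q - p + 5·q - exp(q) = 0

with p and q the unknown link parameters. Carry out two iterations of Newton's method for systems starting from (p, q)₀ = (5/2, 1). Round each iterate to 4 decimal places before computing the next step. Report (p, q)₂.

(-12.6280, -21.7872)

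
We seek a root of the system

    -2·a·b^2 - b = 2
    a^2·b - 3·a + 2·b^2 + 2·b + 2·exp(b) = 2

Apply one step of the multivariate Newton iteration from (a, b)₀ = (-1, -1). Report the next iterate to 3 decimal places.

(-0.236, -1.105)

At (-1, -1): F = (1.000, 0.73576).
Jacobian J = [[-2·b^2, -4·a·b - 1], [2·a·b - 3, a^2 + 4·b + 2·exp(b) + 2]].
At the point, J = [[-2.000, -5.000], [-1.000, -0.26424]] (det J = -4.47152).
Solving J·Δ = −F gives Δ = (0.764, -0.105).
Then the next iterate is (a, b)₁ = (-0.236, -1.105).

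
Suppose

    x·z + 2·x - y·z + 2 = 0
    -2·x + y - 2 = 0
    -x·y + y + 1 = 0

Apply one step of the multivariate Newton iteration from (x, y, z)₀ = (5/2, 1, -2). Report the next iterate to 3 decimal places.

(0.125, 2.250, -6.333)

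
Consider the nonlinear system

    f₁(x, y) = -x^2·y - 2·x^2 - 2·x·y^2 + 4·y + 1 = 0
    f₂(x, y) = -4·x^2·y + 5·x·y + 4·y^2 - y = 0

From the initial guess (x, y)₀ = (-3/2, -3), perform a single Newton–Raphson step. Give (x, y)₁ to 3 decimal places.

At (-3/2, -3): F = (18.250, 88.500).
Jacobian J = [[-2·x·y - 4·x - 2·y^2, -x^2 - 4·x·y + 4], [-8·x·y + 5·y, -4·x^2 + 5·x + 8·y - 1]].
At the point, J = [[-21.000, -16.250], [-51.000, -41.500]] (det J = 42.750).
Solving J·Δ = −F gives Δ = (-15.924, 21.702).
Then the next iterate is (x, y)₁ = (-17.424, 18.702).

(-17.424, 18.702)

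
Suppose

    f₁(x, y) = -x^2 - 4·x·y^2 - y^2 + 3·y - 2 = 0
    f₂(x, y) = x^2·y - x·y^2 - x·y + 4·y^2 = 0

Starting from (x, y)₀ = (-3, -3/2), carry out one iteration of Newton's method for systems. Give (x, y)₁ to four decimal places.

At (-3, -3/2): F = (9.2500, -2.2500).
Jacobian J = [[-2·x - 4·y^2, -8·x·y - 2·y + 3], [2·x·y - y^2 - y, x^2 - 2·x·y - x + 8·y]].
At the point, J = [[-3.0000, -30.0000], [8.2500, -9.0000]] (det J = 274.5000).
Solving J·Δ = −F gives Δ = (0.5492, 0.2534).
Then the next iterate is (x, y)₁ = (-2.4508, -1.2466).

(-2.4508, -1.2466)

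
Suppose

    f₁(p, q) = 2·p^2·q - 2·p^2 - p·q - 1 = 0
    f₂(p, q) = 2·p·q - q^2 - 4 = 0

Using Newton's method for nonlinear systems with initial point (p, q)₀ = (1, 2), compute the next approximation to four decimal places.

(1.7500, 1.5000)

At (1, 2): F = (-1.0000, -4.0000).
Jacobian J = [[4·p·q - 4·p - q, 2·p^2 - p], [2·q, 2·p - 2·q]].
At the point, J = [[2.0000, 1.0000], [4.0000, -2.0000]] (det J = -8.0000).
Solving J·Δ = −F gives Δ = (0.7500, -0.5000).
Then the next iterate is (p, q)₁ = (1.7500, 1.5000).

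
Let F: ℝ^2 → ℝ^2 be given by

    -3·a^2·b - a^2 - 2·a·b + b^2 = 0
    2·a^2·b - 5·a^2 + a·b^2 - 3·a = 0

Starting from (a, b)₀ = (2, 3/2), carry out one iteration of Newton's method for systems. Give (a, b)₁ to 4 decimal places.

(0.9563, 1.5263)

At (2, 3/2): F = (-25.7500, -9.5000).
Jacobian J = [[-6·a·b - 2·a - 2·b, -3·a^2 - 2·a + 2·b], [4·a·b - 10·a + b^2 - 3, 2·a^2 + 2·a·b]].
At the point, J = [[-25.0000, -13.0000], [-8.7500, 14.0000]] (det J = -463.7500).
Solving J·Δ = −F gives Δ = (-1.0437, 0.0263).
Then the next iterate is (a, b)₁ = (0.9563, 1.5263).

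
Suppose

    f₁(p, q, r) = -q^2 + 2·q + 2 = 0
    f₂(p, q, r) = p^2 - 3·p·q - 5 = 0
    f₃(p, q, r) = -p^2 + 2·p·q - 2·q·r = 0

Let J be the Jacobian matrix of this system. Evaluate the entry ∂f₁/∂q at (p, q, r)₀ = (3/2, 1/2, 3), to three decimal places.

1.000

∂f₁/∂q = -2·q + 2.
At (3/2, 1/2, 3) this is 1.000.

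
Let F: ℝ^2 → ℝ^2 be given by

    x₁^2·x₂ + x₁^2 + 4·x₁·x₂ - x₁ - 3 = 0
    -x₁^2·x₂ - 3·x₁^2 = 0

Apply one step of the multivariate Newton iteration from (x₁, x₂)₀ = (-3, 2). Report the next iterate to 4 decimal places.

(-2.1429, -0.1429)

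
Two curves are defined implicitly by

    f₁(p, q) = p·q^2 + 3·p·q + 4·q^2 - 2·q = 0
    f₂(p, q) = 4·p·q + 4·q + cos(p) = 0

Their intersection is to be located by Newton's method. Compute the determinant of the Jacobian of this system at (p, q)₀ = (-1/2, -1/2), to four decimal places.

-13.1440

J = [[q^2 + 3·q, 2·p·q + 3·p + 8·q - 2], [4·q - sin(p), 4·p + 4]].
At the point, J = [[-1.2500, -7.0000], [-1.520574, 2.0000]].
det J = -13.1440.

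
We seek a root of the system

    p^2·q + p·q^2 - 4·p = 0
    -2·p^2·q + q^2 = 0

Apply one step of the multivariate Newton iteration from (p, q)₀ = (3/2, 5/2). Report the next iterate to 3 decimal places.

(1.148, 1.929)

At (3/2, 5/2): F = (9.000, -5.000).
Jacobian J = [[2·p·q + q^2 - 4, p^2 + 2·p·q], [-4·p·q, -2·p^2 + 2·q]].
At the point, J = [[9.750, 9.750], [-15.000, 0.500]] (det J = 151.125).
Solving J·Δ = −F gives Δ = (-0.352, -0.571).
Then the next iterate is (p, q)₁ = (1.148, 1.929).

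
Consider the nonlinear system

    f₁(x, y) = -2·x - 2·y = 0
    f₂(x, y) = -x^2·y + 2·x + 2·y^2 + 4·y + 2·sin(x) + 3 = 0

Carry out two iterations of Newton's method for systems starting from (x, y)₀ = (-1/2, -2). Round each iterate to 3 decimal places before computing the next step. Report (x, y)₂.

At (-1/2, -2): F = (5.000, 1.54115).
Jacobian J = [[-2, -2], [-2·x·y + 2·cos(x) + 2, -x^2 + 4·y + 4]].
At the point, J = [[-2.000, -2.000], [1.75517, -4.250]] (det J = 12.01033).
Solving J·Δ = −F gives Δ = (1.513, 0.987).
Then the next iterate is (x, y)₁ = (1.013, -1.013).
Round to (1.013, -1.013) and repeat: F = (0.000, 5.76269), J = [[-2.000, -2.000], [5.11097, -1.07817]].
Δ = (-0.931, 0.931), so (x, y)₂ = (0.082, -0.082).

(0.082, -0.082)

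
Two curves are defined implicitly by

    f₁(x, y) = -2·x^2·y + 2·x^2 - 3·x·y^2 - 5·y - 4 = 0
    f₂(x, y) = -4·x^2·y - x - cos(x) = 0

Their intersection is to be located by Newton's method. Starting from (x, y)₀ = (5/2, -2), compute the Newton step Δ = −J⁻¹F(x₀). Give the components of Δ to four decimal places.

(-0.9961, 0.3543)

At (5/2, -2): F = (13.5000, 48.301144).
Jacobian J = [[-4·x·y + 4·x - 3·y^2, -2·x^2 - 6·x·y - 5], [-8·x·y + sin(x) - 1, -4·x^2]].
At the point, J = [[18.0000, 12.5000], [39.598472, -25.0000]] (det J = -944.980902).
Solving J·Δ = −F gives Δ = (-0.9961, 0.3543).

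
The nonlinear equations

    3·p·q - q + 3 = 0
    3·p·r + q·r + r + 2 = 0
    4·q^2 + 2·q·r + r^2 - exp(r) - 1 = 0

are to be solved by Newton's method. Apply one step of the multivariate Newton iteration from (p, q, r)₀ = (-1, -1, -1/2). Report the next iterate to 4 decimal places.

At (-1, -1, -1/2): F = (7.0000, 3.5000, 3.643469).
Jacobian J = [[3·q, 3·p - 1, 0], [3·r, r, 3·p + q + 1], [0, 8·q + 2·r, 2·q + 2·r - exp(r)]].
At the point, J = [[-3.0000, -4.0000, 0.0000], [-1.5000, -0.5000, -3.0000], [0.0000, -9.0000, -3.606531]] (det J = 97.229388).
Solving J·Δ = −F gives Δ = (1.8837, 0.3373, 0.1686).
Then the next iterate is (p, q, r)₁ = (0.8837, -0.6627, -0.3314).

(0.8837, -0.6627, -0.3314)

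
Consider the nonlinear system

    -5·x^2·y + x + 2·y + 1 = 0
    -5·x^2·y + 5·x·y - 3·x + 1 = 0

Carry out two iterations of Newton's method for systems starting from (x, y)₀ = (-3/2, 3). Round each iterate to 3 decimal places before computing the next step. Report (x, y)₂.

At (-3/2, 3): F = (-28.250, -50.750).
Jacobian J = [[-10·x·y + 1, -5·x^2 + 2], [-10·x·y + 5·y - 3, -5·x^2 + 5·x]].
At the point, J = [[46.000, -9.250], [57.000, -18.750]] (det J = -335.250).
Solving J·Δ = −F gives Δ = (0.180, -2.160).
Then the next iterate is (x, y)₁ = (-1.320, 0.840).
Round to (-1.320, 0.840) and repeat: F = (-5.95808, -7.90208), J = [[12.088, -6.712], [12.288, -15.312]].
Δ = (0.372, -0.217), so (x, y)₂ = (-0.948, 0.623).

(-0.948, 0.623)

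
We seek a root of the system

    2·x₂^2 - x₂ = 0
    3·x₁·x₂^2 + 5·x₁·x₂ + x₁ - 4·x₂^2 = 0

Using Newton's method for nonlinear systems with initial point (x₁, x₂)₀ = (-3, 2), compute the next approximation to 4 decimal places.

(-1.8012, 1.1429)

At (-3, 2): F = (6.0000, -85.0000).
Jacobian J = [[0, 4·x₂ - 1], [3·x₂^2 + 5·x₂ + 1, 6·x₁·x₂ + 5·x₁ - 8·x₂]].
At the point, J = [[0.0000, 7.0000], [23.0000, -67.0000]] (det J = -161.0000).
Solving J·Δ = −F gives Δ = (1.1988, -0.8571).
Then the next iterate is (x₁, x₂)₁ = (-1.8012, 1.1429).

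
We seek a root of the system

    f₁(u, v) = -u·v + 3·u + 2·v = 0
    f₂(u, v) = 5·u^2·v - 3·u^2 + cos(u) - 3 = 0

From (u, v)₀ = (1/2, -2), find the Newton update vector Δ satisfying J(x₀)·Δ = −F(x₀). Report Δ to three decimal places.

(-0.234, 1.779)

At (1/2, -2): F = (-1.500, -5.37242).
Jacobian J = [[-v + 3, -u + 2], [10·u·v - 6·u - sin(u), 5·u^2]].
At the point, J = [[5.000, 1.500], [-13.47943, 1.250]] (det J = 26.46914).
Solving J·Δ = −F gives Δ = (-0.234, 1.779).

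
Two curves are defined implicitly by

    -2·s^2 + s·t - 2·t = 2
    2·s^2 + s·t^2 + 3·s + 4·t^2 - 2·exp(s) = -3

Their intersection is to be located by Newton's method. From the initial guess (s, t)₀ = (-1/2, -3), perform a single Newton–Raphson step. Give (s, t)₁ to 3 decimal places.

At (-1/2, -3): F = (5.000, 32.28694).
Jacobian J = [[-4·s + t, s - 2], [4·s + t^2 - 2·exp(s) + 3, 2·s·t + 8·t]].
At the point, J = [[-1.000, -2.500], [8.78694, -21.000]] (det J = 42.96735).
Solving J·Δ = −F gives Δ = (0.565, 1.774).
Then the next iterate is (s, t)₁ = (0.065, -1.226).

(0.065, -1.226)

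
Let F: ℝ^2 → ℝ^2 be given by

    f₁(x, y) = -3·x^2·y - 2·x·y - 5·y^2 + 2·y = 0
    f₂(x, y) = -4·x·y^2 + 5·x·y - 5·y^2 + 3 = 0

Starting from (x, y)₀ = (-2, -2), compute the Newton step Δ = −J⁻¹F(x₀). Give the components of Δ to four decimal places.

At (-2, -2): F = (-8.0000, 35.0000).
Jacobian J = [[-6·x·y - 2·y, -3·x^2 - 2·x - 10·y + 2], [-4·y^2 + 5·y, -8·x·y + 5·x - 10·y]].
At the point, J = [[-20.0000, 14.0000], [-26.0000, -22.0000]] (det J = 804.0000).
Solving J·Δ = −F gives Δ = (0.3905, 1.1294).

(0.3905, 1.1294)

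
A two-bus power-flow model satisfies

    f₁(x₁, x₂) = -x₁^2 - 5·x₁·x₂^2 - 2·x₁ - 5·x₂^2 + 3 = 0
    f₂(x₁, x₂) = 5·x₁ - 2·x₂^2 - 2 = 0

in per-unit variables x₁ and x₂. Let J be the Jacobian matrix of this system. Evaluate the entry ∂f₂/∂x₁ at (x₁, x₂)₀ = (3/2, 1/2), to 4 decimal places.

5.0000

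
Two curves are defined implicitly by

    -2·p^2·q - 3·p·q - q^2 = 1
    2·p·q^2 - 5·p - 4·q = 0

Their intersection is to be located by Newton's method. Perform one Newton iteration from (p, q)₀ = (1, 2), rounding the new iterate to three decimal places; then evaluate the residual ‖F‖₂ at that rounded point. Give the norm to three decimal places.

At (1, 2): F = (-15.000, -5.000).
Jacobian J = [[-4·p·q - 3·q, -2·p^2 - 3·p - 2·q], [2·q^2 - 5, 4·p·q - 4]].
At the point, J = [[-14.000, -9.000], [3.000, 4.000]] (det J = -29.000).
Solving J·Δ = −F gives Δ = (-3.621, 3.966).
Then the next iterate is (p, q)₁ = (-2.621, 5.966).
Re-evaluating at (-2.621, 5.966): F = (-71.65105, -197.33832), so ‖F‖₂ = 209.944.

209.944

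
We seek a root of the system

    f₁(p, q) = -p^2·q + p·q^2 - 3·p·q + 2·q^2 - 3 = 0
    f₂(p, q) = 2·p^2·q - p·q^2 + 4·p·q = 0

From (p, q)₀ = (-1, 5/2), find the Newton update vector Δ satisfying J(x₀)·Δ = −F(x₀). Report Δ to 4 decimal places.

(-0.2909, -1.0227)

At (-1, 5/2): F = (8.2500, 1.2500).
Jacobian J = [[-2·p·q + q^2 - 3·q, -p^2 + 2·p·q - 3·p + 4·q], [4·p·q - q^2 + 4·q, 2·p^2 - 2·p·q + 4·p]].
At the point, J = [[3.7500, 7.0000], [-6.2500, 3.0000]] (det J = 55.0000).
Solving J·Δ = −F gives Δ = (-0.2909, -1.0227).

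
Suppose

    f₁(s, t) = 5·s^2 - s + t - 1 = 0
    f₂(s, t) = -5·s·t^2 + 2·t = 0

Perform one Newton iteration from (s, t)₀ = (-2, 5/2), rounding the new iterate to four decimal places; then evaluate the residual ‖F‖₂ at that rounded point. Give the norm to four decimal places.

At (-2, 5/2): F = (23.5000, 67.5000).
Jacobian J = [[10·s - 1, 1], [-5·t^2, -10·s·t + 2]].
At the point, J = [[-21.0000, 1.0000], [-31.2500, 52.0000]] (det J = -1060.7500).
Solving J·Δ = −F gives Δ = (1.0884, -0.6440).
Then the next iterate is (s, t)₁ = (-0.9116, 1.8560).
Re-evaluating at (-0.9116, 1.8560): F = (5.922673, 19.413107), so ‖F‖₂ = 20.2965.

20.2965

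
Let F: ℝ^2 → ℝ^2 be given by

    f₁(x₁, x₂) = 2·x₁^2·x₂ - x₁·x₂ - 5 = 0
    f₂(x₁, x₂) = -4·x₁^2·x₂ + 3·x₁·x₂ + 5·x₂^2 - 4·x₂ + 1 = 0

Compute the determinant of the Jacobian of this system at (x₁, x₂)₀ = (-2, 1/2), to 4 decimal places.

-0.5000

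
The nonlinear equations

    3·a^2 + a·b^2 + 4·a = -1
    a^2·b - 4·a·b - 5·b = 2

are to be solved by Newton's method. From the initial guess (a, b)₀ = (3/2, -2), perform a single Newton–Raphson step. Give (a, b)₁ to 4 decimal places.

(0.9164, -0.3620)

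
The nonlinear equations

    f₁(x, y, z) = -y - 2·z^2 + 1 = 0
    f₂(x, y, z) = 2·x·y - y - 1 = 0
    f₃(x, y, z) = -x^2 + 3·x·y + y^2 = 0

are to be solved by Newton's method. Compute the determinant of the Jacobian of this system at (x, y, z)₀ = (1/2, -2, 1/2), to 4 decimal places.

-20.0000

J = [[0, -1, -4·z], [2·y, 2·x - 1, 0], [-2·x + 3·y, 3·x + 2·y, 0]].
At the point, J = [[0.0000, -1.0000, -2.0000], [-4.0000, 0.0000, 0.0000], [-7.0000, -2.5000, 0.0000]].
det J = -20.0000.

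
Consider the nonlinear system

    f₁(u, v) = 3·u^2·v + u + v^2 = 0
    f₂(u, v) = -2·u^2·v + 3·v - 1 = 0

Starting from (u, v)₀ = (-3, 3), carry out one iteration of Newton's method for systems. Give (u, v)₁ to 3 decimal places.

At (-3, 3): F = (87.000, -46.000).
Jacobian J = [[6·u·v + 1, 3·u^2 + 2·v], [-4·u·v, -2·u^2 + 3]].
At the point, J = [[-53.000, 33.000], [36.000, -15.000]] (det J = -393.000).
Solving J·Δ = −F gives Δ = (0.542, -1.766).
Then the next iterate is (u, v)₁ = (-2.458, 1.234).

(-2.458, 1.234)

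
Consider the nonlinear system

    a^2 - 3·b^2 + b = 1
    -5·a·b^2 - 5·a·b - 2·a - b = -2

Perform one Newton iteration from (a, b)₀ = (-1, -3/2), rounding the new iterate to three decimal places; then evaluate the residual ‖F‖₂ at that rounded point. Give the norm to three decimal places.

At (-1, -3/2): F = (-8.250, 9.250).
Jacobian J = [[2·a, -6·b + 1], [-5·b^2 - 5·b - 2, -10·a·b - 5·a - 1]].
At the point, J = [[-2.000, 10.000], [-5.750, -11.000]] (det J = 79.500).
Solving J·Δ = −F gives Δ = (0.022, 0.829).
Then the next iterate is (a, b)₁ = (-0.978, -0.671).
Re-evaluating at (-0.978, -0.671): F = (-2.06524, 3.54749), so ‖F‖₂ = 4.105.

4.105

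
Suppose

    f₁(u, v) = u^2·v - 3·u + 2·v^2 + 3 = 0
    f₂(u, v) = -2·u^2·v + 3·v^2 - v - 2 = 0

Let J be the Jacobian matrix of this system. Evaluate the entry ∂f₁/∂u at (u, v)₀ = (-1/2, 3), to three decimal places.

-6.000

∂f₁/∂u = 2·u·v - 3.
At (-1/2, 3) this is -6.000.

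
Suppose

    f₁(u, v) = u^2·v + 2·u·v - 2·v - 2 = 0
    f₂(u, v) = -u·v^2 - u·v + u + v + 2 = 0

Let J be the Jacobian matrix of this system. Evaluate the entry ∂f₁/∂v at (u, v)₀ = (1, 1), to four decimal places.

∂f₁/∂v = u^2 + 2·u - 2.
At (1, 1) this is 1.0000.

1.0000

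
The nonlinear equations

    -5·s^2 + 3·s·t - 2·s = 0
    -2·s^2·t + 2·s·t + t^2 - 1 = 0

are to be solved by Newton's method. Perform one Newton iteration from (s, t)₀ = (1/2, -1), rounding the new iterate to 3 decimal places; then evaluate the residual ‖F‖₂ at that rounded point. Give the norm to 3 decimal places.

0.761

At (1/2, -1): F = (-3.750, -0.500).
Jacobian J = [[-10·s + 3·t - 2, 3·s], [-4·s·t + 2·t, -2·s^2 + 2·s + 2·t]].
At the point, J = [[-10.000, 1.500], [0.000, -1.500]] (det J = 15.000).
Solving J·Δ = −F gives Δ = (-0.425, -0.333).
Then the next iterate is (s, t)₁ = (0.075, -1.333).
Re-evaluating at (0.075, -1.333): F = (-0.47805, 0.59194), so ‖F‖₂ = 0.761.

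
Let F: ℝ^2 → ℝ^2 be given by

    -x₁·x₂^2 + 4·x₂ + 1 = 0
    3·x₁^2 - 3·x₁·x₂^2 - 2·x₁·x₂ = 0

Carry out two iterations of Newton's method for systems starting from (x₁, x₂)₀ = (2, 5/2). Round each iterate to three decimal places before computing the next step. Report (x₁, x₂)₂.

At (2, 5/2): F = (-1.500, -35.500).
Jacobian J = [[-x₂^2, -2·x₁·x₂ + 4], [6·x₁ - 3·x₂^2 - 2·x₂, -6·x₁·x₂ - 2·x₁]].
At the point, J = [[-6.250, -6.000], [-11.750, -34.000]] (det J = 142.000).
Solving J·Δ = −F gives Δ = (1.141, -1.438).
Then the next iterate is (x₁, x₂)₁ = (3.141, 1.062).
Round to (3.141, 1.062) and repeat: F = (1.70544, 12.29848), J = [[-1.12784, -2.67148], [13.33847, -26.29645]].
Δ = (0.184, 0.561), so (x₁, x₂)₂ = (3.325, 1.623).

(3.325, 1.623)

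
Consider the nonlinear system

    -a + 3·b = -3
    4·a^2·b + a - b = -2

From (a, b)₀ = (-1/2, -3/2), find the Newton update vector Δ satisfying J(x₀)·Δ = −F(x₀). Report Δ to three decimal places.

At (-1/2, -3/2): F = (-1.000, 1.500).
Jacobian J = [[-1, 3], [8·a·b + 1, 4·a^2 - 1]].
At the point, J = [[-1.000, 3.000], [7.000, 0.000]] (det J = -21.000).
Solving J·Δ = −F gives Δ = (-0.214, 0.262).

(-0.214, 0.262)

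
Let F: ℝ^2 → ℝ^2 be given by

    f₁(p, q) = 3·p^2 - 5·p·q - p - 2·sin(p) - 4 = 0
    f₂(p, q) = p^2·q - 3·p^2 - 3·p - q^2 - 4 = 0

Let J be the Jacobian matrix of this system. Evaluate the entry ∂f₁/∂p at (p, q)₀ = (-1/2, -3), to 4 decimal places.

9.2448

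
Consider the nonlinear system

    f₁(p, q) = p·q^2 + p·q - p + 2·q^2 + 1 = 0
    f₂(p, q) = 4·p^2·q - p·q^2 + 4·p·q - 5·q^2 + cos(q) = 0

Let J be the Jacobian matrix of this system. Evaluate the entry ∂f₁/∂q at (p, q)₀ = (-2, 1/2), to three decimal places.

∂f₁/∂q = 2·p·q + p + 4·q.
At (-2, 1/2) this is -2.000.

-2.000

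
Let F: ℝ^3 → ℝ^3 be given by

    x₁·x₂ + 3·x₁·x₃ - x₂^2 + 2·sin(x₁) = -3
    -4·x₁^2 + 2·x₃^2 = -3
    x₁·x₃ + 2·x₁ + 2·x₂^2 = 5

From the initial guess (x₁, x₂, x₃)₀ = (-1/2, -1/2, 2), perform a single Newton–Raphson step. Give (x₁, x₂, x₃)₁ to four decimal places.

(-0.4391, -3.3080, 0.7195)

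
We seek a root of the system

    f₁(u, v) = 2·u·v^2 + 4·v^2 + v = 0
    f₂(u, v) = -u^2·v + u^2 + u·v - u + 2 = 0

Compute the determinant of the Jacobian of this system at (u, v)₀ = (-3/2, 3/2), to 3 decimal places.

-24.875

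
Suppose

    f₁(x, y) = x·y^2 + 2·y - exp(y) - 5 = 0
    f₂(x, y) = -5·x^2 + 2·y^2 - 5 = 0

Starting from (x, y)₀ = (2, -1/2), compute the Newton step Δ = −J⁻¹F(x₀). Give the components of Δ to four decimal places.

(-0.2096, -10.1543)

At (2, -1/2): F = (-6.106531, -24.5000).
Jacobian J = [[y^2, 2·x·y - exp(y) + 2], [-10·x, 4·y]].
At the point, J = [[0.2500, -0.606531], [-20.0000, -2.0000]] (det J = -12.630613).
Solving J·Δ = −F gives Δ = (-0.2096, -10.1543).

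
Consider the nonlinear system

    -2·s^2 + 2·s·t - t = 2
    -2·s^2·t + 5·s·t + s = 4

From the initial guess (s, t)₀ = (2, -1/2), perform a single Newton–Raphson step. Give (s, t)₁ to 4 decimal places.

At (2, -1/2): F = (-11.5000, -3.0000).
Jacobian J = [[-4·s + 2·t, 2·s - 1], [-4·s·t + 5·t + 1, -2·s^2 + 5·s]].
At the point, J = [[-9.0000, 3.0000], [2.5000, 2.0000]] (det J = -25.5000).
Solving J·Δ = −F gives Δ = (-0.5490, 2.1863).
Then the next iterate is (s, t)₁ = (1.4510, 1.6863).

(1.4510, 1.6863)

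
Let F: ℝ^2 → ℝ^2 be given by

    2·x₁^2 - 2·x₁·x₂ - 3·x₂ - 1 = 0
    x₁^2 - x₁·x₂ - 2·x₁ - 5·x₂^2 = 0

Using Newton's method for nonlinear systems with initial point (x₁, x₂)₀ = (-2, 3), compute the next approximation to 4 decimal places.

(-1.3791, 1.6933)

At (-2, 3): F = (10.0000, -31.0000).
Jacobian J = [[4·x₁ - 2·x₂, -2·x₁ - 3], [2·x₁ - x₂ - 2, -x₁ - 10·x₂]].
At the point, J = [[-14.0000, 1.0000], [-9.0000, -28.0000]] (det J = 401.0000).
Solving J·Δ = −F gives Δ = (0.6209, -1.3067).
Then the next iterate is (x₁, x₂)₁ = (-1.3791, 1.6933).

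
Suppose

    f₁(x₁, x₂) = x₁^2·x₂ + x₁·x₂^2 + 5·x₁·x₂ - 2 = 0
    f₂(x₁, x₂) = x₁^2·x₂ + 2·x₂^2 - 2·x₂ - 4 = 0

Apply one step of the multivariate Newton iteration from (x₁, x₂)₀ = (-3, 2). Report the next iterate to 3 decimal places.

(-3.355, 0.516)

At (-3, 2): F = (-26.000, 18.000).
Jacobian J = [[2·x₁·x₂ + x₂^2 + 5·x₂, x₁^2 + 2·x₁·x₂ + 5·x₁], [2·x₁·x₂, x₁^2 + 4·x₂ - 2]].
At the point, J = [[2.000, -18.000], [-12.000, 15.000]] (det J = -186.000).
Solving J·Δ = −F gives Δ = (-0.355, -1.484).
Then the next iterate is (x₁, x₂)₁ = (-3.355, 0.516).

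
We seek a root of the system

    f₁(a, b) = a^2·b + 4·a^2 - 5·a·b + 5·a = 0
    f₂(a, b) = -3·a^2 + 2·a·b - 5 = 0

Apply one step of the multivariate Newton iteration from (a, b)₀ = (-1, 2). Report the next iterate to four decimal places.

(0.9231, 5.6154)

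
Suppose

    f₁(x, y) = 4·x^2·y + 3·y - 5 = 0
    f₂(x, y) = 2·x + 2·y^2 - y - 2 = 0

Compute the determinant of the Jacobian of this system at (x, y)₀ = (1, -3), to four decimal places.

298.0000

J = [[8·x·y, 4·x^2 + 3], [2, 4·y - 1]].
At the point, J = [[-24.0000, 7.0000], [2.0000, -13.0000]].
det J = 298.0000.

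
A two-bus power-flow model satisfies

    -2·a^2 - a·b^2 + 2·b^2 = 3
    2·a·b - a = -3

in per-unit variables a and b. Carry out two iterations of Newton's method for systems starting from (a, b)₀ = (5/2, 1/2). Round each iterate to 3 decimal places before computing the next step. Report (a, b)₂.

(-0.160, -1.688)

At (5/2, 1/2): F = (-15.625, 3.000).
Jacobian J = [[-4·a - b^2, -2·a·b + 4·b], [2·b - 1, 2·a]].
At the point, J = [[-10.250, -0.500], [0.000, 5.000]] (det J = -51.250).
Solving J·Δ = −F gives Δ = (-1.495, -0.600).
Then the next iterate is (a, b)₁ = (1.005, -0.100).
Round to (1.005, -0.100) and repeat: F = (-5.01010, 1.794), J = [[-4.030, -0.199], [-1.200, 2.010]].
Δ = (-1.165, -1.588), so (a, b)₂ = (-0.160, -1.688).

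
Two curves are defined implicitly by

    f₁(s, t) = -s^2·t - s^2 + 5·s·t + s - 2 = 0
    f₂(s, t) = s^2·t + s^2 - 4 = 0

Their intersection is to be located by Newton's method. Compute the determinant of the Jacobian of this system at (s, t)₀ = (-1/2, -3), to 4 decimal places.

1.5000

J = [[-2·s·t - 2·s + 5·t + 1, -s^2 + 5·s], [2·s·t + 2·s, s^2]].
At the point, J = [[-16.0000, -2.7500], [2.0000, 0.2500]].
det J = 1.5000.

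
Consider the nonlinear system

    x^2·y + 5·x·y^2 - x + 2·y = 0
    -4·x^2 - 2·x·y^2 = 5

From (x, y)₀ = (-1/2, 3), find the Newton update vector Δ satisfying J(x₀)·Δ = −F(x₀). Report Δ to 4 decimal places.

(0.7889, 1.3407)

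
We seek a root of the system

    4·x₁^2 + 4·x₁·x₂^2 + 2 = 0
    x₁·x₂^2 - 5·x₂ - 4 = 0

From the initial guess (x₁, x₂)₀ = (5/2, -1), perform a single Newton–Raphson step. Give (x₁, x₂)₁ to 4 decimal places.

At (5/2, -1): F = (37.0000, 3.5000).
Jacobian J = [[8·x₁ + 4·x₂^2, 8·x₁·x₂], [x₂^2, 2·x₁·x₂ - 5]].
At the point, J = [[24.0000, -20.0000], [1.0000, -10.0000]] (det J = -220.0000).
Solving J·Δ = −F gives Δ = (-1.3636, 0.2136).
Then the next iterate is (x₁, x₂)₁ = (1.1364, -0.7864).

(1.1364, -0.7864)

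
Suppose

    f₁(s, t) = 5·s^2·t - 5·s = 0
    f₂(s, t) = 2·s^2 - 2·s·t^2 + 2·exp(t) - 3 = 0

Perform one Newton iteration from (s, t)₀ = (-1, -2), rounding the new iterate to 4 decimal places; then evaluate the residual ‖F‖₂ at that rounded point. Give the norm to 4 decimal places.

1.9442

At (-1, -2): F = (-5.0000, 7.270671).
Jacobian J = [[10·s·t - 5, 5·s^2], [4·s - 2·t^2, -4·s·t + 2·exp(t)]].
At the point, J = [[15.0000, 5.0000], [-12.0000, -7.729329]] (det J = -55.939942).
Solving J·Δ = −F gives Δ = (0.0410, 0.8770).
Then the next iterate is (s, t)₁ = (-0.9590, -1.1230).
Re-evaluating at (-0.9590, -1.1230): F = (-0.369009, 1.908812), so ‖F‖₂ = 1.9442.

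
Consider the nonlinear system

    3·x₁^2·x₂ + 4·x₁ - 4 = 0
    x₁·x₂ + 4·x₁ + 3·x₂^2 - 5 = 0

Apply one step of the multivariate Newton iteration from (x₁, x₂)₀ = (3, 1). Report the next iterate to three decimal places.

(3.571, -0.762)

At (3, 1): F = (35.000, 13.000).
Jacobian J = [[6·x₁·x₂ + 4, 3·x₁^2], [x₂ + 4, x₁ + 6·x₂]].
At the point, J = [[22.000, 27.000], [5.000, 9.000]] (det J = 63.000).
Solving J·Δ = −F gives Δ = (0.571, -1.762).
Then the next iterate is (x₁, x₂)₁ = (3.571, -0.762).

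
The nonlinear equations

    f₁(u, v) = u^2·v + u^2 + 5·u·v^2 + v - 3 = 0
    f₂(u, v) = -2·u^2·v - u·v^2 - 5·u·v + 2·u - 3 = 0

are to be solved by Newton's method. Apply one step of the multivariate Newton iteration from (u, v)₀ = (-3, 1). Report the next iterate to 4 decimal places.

(-1.7266, 0.6043)

At (-3, 1): F = (1.0000, -9.0000).
Jacobian J = [[2·u·v + 2·u + 5·v^2, u^2 + 10·u·v + 1], [-4·u·v - v^2 - 5·v + 2, -2·u^2 - 2·u·v - 5·u]].
At the point, J = [[-7.0000, -20.0000], [8.0000, 3.0000]] (det J = 139.0000).
Solving J·Δ = −F gives Δ = (1.2734, -0.3957).
Then the next iterate is (u, v)₁ = (-1.7266, 0.6043).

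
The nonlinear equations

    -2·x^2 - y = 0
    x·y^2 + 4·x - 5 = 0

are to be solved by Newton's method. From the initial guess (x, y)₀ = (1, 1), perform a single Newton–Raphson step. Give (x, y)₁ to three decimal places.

(-1.000, 6.000)

At (1, 1): F = (-3.000, 0.000).
Jacobian J = [[-4·x, -1], [y^2 + 4, 2·x·y]].
At the point, J = [[-4.000, -1.000], [5.000, 2.000]] (det J = -3.000).
Solving J·Δ = −F gives Δ = (-2.000, 5.000).
Then the next iterate is (x, y)₁ = (-1.000, 6.000).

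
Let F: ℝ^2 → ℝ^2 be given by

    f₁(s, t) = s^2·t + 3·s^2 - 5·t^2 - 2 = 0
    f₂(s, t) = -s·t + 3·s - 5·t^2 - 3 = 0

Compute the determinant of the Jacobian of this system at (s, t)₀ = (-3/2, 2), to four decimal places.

295.2500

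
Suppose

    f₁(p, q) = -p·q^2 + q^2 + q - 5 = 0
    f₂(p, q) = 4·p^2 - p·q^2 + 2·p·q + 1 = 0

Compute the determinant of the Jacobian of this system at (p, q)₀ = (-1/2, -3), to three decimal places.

J = [[-q^2, -2·p·q + 2·q + 1], [8·p - q^2 + 2·q, -2·p·q + 2·p]].
At the point, J = [[-9.000, -8.000], [-19.000, -4.000]].
det J = -116.000.

-116.000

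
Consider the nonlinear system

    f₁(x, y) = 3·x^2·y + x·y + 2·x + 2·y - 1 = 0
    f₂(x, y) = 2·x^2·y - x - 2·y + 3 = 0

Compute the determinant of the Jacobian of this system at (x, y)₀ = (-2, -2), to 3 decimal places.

-36.000

J = [[6·x·y + y + 2, 3·x^2 + x + 2], [4·x·y - 1, 2·x^2 - 2]].
At the point, J = [[24.000, 12.000], [15.000, 6.000]].
det J = -36.000.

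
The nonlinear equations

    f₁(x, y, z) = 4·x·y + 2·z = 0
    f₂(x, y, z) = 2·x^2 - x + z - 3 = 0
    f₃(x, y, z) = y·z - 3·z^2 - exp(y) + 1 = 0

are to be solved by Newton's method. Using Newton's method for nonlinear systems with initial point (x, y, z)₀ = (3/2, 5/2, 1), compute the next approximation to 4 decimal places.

(0.3701, 0.0000, 5.6496)

At (3/2, 5/2, 1): F = (17.0000, 1.0000, -11.682494).
Jacobian J = [[4·y, 4·x, 2], [4·x - 1, 0, 1], [0, z - exp(y), y - 6·z]].
At the point, J = [[10.0000, 6.0000, 2.0000], [5.0000, 0.0000, 1.0000], [0.0000, -11.182494, -3.5000]] (det J = 105.0000).
Solving J·Δ = −F gives Δ = (-1.1299, -2.5000, 4.6496).
Then the next iterate is (x, y, z)₁ = (0.3701, 0.0000, 5.6496).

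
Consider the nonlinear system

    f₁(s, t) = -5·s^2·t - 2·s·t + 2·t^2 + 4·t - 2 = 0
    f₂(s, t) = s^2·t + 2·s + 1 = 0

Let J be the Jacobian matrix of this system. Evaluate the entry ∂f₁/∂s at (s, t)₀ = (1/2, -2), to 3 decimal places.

∂f₁/∂s = -10·s·t - 2·t.
At (1/2, -2) this is 14.000.

14.000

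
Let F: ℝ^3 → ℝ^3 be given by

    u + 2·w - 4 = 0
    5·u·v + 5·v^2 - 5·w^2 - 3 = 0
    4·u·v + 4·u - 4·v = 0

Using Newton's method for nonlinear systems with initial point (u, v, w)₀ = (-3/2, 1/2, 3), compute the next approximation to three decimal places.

At (-3/2, 1/2, 3): F = (0.500, -50.500, -11.000).
Jacobian J = [[1, 0, 2], [5·v, 5·u + 10·v, -10·w], [4·v + 4, 4·u - 4, 0]].
At the point, J = [[1.000, 0.000, 2.000], [2.500, -2.500, -30.000], [6.000, -10.000, 0.000]] (det J = -320.000).
Solving J·Δ = −F gives Δ = (2.516, 0.409, -1.508).
Then the next iterate is (u, v, w)₁ = (1.016, 0.909, 1.492).

(1.016, 0.909, 1.492)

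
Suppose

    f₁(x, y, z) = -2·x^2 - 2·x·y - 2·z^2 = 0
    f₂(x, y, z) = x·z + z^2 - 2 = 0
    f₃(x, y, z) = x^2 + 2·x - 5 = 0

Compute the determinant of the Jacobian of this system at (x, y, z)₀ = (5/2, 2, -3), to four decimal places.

122.5000

J = [[-4·x - 2·y, -2·x, -4·z], [z, 0, x + 2·z], [2·x + 2, 0, 0]].
At the point, J = [[-14.0000, -5.0000, 12.0000], [-3.0000, 0.0000, -3.5000], [7.0000, 0.0000, 0.0000]].
det J = 122.5000.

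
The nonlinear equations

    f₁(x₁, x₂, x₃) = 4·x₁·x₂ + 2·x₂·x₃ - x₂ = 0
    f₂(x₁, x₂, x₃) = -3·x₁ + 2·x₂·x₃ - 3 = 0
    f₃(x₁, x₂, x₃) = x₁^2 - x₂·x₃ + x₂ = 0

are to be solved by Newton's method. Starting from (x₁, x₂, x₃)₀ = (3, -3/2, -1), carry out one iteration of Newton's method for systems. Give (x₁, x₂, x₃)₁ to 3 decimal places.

(2.600, -1.200, -3.800)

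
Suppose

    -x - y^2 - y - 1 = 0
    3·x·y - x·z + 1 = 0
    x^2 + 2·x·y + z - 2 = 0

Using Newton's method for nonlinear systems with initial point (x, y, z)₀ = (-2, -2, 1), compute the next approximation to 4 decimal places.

(-1.3448, -1.4483, -2.5517)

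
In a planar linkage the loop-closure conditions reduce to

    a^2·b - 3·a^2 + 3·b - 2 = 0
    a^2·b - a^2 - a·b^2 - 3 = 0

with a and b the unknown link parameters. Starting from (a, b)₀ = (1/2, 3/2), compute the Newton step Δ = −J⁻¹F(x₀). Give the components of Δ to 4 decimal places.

At (1/2, 3/2): F = (2.1250, -4.0000).
Jacobian J = [[2·a·b - 6·a, a^2 + 3], [2·a·b - 2·a - b^2, a^2 - 2·a·b]].
At the point, J = [[-1.5000, 3.2500], [-1.7500, -1.2500]] (det J = 7.5625).
Solving J·Δ = −F gives Δ = (-1.3678, -1.2851).

(-1.3678, -1.2851)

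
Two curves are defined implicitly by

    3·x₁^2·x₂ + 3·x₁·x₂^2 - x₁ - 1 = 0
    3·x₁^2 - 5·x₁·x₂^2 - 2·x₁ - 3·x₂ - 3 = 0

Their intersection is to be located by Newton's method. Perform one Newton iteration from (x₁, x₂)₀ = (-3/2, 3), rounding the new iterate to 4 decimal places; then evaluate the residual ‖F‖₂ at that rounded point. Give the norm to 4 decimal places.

19.3135

At (-3/2, 3): F = (-19.7500, 65.2500).
Jacobian J = [[6·x₁·x₂ + 3·x₂^2 - 1, 3·x₁^2 + 6·x₁·x₂], [6·x₁ - 5·x₂^2 - 2, -10·x₁·x₂ - 3]].
At the point, J = [[-1.0000, -20.2500], [-56.0000, 42.0000]] (det J = -1176.0000).
Solving J·Δ = −F gives Δ = (0.4182, -0.9960).
Then the next iterate is (x₁, x₂)₁ = (-1.0818, 2.0040).
Re-evaluating at (-1.0818, 2.0040): F = (-5.915987, 18.385104), so ‖F‖₂ = 19.3135.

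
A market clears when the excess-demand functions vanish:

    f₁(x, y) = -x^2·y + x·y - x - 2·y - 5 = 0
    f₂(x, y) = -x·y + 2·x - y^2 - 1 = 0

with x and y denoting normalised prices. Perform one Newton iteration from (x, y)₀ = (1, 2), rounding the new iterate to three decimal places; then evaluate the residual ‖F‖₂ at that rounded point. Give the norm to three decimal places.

10.444

At (1, 2): F = (-10.000, -5.000).
Jacobian J = [[-2·x·y + y - 1, -x^2 + x - 2], [-y + 2, -x - 2·y]].
At the point, J = [[-3.000, -2.000], [0.000, -5.000]] (det J = 15.000).
Solving J·Δ = −F gives Δ = (-2.667, -1.000).
Then the next iterate is (x, y)₁ = (-1.667, 1.000).
Re-evaluating at (-1.667, 1.000): F = (-9.77889, -3.667), so ‖F‖₂ = 10.444.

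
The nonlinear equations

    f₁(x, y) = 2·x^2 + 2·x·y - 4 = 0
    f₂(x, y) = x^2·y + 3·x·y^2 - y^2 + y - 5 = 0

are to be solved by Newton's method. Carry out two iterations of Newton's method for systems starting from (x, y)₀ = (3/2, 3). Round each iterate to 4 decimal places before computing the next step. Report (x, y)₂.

(0.8351, 1.5599)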